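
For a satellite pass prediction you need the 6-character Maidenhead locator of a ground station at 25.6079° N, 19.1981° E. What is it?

Shift to the Maidenhead origin (180°W, 90°S): lon 199.1981, lat 115.6079.
Field: lon ⌊199.1981/20⌋ = 9 → J; lat ⌊115.6079/10⌋ = 11 → L.
Square: lon ⌊19.1981/2⌋ = 9; lat ⌊5.6079/1⌋ = 5.
Subsquare: lon ⌊1.1981/0.0833333⌋ = 14 → o; lat ⌊0.6079/0.0416667⌋ = 14 → o.

JL95oo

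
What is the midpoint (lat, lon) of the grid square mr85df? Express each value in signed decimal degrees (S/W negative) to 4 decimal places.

85.2292, 76.2917

Field M=12, R=17: +12·20° lon, +17·10° lat → SW at lon 60°, lat 80°.
Square 8, 5: +8·2° lon, +5·1° lat → SW at lon 76°, lat 85°.
Subsquare d=3, f=5: +3·0.0833333° lon, +5·0.0416667° lat → SW at lon 76.25°, lat 85.2083°.
Cell spans 0.0833333° lon × 0.0416667° lat. Centre is SW corner plus half of each.
latitude 85.2292, longitude 76.2917.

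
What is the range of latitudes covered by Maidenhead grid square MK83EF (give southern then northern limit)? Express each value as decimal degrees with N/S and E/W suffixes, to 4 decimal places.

Field M=12, K=10: +12·20° lon, +10·10° lat → SW at lon 60°, lat 10°.
Square 8, 3: +8·2° lon, +3·1° lat → SW at lon 76°, lat 13°.
Subsquare e=4, f=5: +4·0.0833333° lon, +5·0.0416667° lat → SW at lon 76.3333°, lat 13.2083°.
Cell spans 0.0833333° lon × 0.0416667° lat.
south 13.2083° N, north 13.2500° N.

13.2083° N, 13.2500° N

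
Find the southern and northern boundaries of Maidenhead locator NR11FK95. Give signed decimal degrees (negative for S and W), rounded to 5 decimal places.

81.43750, 81.44167

Field N=13, R=17: +13·20° lon, +17·10° lat → SW at lon 80°, lat 80°.
Square 1, 1: +1·2° lon, +1·1° lat → SW at lon 82°, lat 81°.
Subsquare f=5, k=10: +5·0.0833333° lon, +10·0.0416667° lat → SW at lon 82.4167°, lat 81.4167°.
Extended square 9, 5: +9·0.00833333° lon, +5·0.00416667° lat → SW at lon 82.4917°, lat 81.4375°.
Cell spans 0.00833333° lon × 0.00416667° lat.
south 81.43750, north 81.44167.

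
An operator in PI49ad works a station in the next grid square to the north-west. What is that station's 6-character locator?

PI39xe

Longitude subsquare a = 0; −1 → -1, wraps to 23 = x, carry into square.
Longitude square 4; −1 → 3.
Latitude subsquare d = 3; +1 → 4 = e.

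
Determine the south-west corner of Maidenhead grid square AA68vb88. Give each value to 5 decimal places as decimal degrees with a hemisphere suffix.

Field A=0, A=0: +0·20° lon, +0·10° lat → SW at lon -180°, lat -90°.
Square 6, 8: +6·2° lon, +8·1° lat → SW at lon -168°, lat -82°.
Subsquare v=21, b=1: +21·0.0833333° lon, +1·0.0416667° lat → SW at lon -166.25°, lat -81.9583°.
Extended square 8, 8: +8·0.00833333° lon, +8·0.00416667° lat → SW at lon -166.183°, lat -81.925°.
latitude 81.92500° S, longitude 166.18333° W.

81.92500° S, 166.18333° W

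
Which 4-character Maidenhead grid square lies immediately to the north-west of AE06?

Longitude square 0; −1 → -1, wraps to 9, carry into field.
Longitude field A = 0; −1 → -1, wraps to 17 = R, wrapping around the antimeridian.
Latitude square 6; +1 → 7.

RE97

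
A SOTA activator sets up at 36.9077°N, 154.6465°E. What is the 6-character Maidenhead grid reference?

QM76hv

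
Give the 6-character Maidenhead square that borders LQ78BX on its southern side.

Latitude subsquare x = 23; −1 → 22 = w.
The longitude characters are unchanged.

LQ78bw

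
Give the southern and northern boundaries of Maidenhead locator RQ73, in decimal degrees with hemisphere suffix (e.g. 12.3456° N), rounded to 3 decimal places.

Field R=17, Q=16: +17·20° lon, +16·10° lat → SW at lon 160°, lat 70°.
Square 7, 3: +7·2° lon, +3·1° lat → SW at lon 174°, lat 73°.
Cell spans 2° lon × 1° lat.
south 73.000° N, north 74.000° N.

73.000° N, 74.000° N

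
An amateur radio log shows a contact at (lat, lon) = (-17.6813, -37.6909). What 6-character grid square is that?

HH12dh

Add 180° to longitude and 90° to latitude: 142.3091, 72.3187.
Field: lon ⌊142.3091/20⌋ = 7 → H; lat ⌊72.3187/10⌋ = 7 → H.
Square: lon ⌊2.3091/2⌋ = 1; lat ⌊2.3187/1⌋ = 2.
Subsquare: lon ⌊0.3091/0.0833333⌋ = 3 → d; lat ⌊0.3187/0.0416667⌋ = 7 → h.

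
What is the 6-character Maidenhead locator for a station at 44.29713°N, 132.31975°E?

PN64dh

Offset from 180°W / 90°S: lon 312.3197°, lat 134.2971°.
Field: 312.3197/20 → 15 → P, 134.2971/10 → 13 → N; chars PN.
Square: 12.3197/2 → 6, 4.2971/1 → 4; chars 64.
Subsquare: 0.3197/0.0833333 → 3 → d, 0.2971/0.0416667 → 7 → h; chars dh.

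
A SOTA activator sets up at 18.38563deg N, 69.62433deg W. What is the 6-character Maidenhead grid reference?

Offset from 180°W / 90°S: lon 110.3757°, lat 108.3856°.
Field: lon ⌊110.3757/20⌋ = 5 → F; lat ⌊108.3856/10⌋ = 10 → K.
Square: lon ⌊10.3757/2⌋ = 5; lat ⌊8.3856/1⌋ = 8.
Subsquare: lon ⌊0.3757/0.0833333⌋ = 4 → e; lat ⌊0.3856/0.0416667⌋ = 9 → j.

FK58ej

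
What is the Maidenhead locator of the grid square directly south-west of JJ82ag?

JJ72xf

Longitude subsquare a = 0; −1 → -1, wraps to 23 = x, carry into square.
Longitude square 8; −1 → 7.
Latitude subsquare g = 6; −1 → 5 = f.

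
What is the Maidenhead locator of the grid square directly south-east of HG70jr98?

HG70kr07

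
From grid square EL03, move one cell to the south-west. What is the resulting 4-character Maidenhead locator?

DL92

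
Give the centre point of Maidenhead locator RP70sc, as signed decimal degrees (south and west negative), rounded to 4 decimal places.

Field R=17, P=15: +17·20° lon, +15·10° lat → SW at lon 160°, lat 60°.
Square 7, 0: +7·2° lon, +0·1° lat → SW at lon 174°, lat 60°.
Subsquare s=18, c=2: +18·0.0833333° lon, +2·0.0416667° lat → SW at lon 175.5°, lat 60.0833°.
Cell spans 0.0833333° lon × 0.0416667° lat. Centre is SW corner plus half of each.
latitude 60.1042, longitude 175.5417.

60.1042, 175.5417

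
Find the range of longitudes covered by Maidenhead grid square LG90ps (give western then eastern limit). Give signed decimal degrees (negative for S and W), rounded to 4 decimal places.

59.2500, 59.3333

Field L=11, G=6: +11·20° lon, +6·10° lat → SW at lon 40°, lat -30°.
Square 9, 0: +9·2° lon, +0·1° lat → SW at lon 58°, lat -30°.
Subsquare p=15, s=18: +15·0.0833333° lon, +18·0.0416667° lat → SW at lon 59.25°, lat -29.25°.
Cell spans 0.0833333° lon × 0.0416667° lat.
west 59.2500, east 59.3333.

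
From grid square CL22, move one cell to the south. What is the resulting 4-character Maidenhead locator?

CL21

Latitude square 2; −1 → 1.
The longitude characters are unchanged.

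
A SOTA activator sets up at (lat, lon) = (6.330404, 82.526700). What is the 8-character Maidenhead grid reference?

Add 180° to longitude and 90° to latitude: 262.52670, 96.33040.
Field: lon ⌊262.52670/20⌋ = 13 → N; lat ⌊96.33040/10⌋ = 9 → J.
Square: lon ⌊2.52670/2⌋ = 1; lat ⌊6.33040/1⌋ = 6.
Subsquare: lon ⌊0.52670/0.0833333⌋ = 6 → g; lat ⌊0.33040/0.0416667⌋ = 7 → h.
Extended square: lon ⌊0.02670/0.00833333⌋ = 3; lat ⌊0.03874/0.00416667⌋ = 9.

NJ16gh39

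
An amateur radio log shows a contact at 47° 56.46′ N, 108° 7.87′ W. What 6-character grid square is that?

DN57ww

Add 180° to longitude and 90° to latitude: 71.8688, 137.9410.
Field: 71.8688/20 → 3 → D, 137.9410/10 → 13 → N; chars DN.
Square: 11.8688/2 → 5, 7.9410/1 → 7; chars 57.
Subsquare: 1.8688/0.0833333 → 22 → w, 0.9410/0.0416667 → 22 → w; chars ww.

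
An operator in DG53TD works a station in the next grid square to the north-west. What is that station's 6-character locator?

DG53se

Longitude subsquare t = 19; −1 → 18 = s.
Latitude subsquare d = 3; +1 → 4 = e.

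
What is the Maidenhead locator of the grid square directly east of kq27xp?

KQ37ap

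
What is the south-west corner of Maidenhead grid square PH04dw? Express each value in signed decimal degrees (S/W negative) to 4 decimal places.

Field P=15, H=7: +15·20° lon, +7·10° lat → SW at lon 120°, lat -20°.
Square 0, 4: +0·2° lon, +4·1° lat → SW at lon 120°, lat -16°.
Subsquare d=3, w=22: +3·0.0833333° lon, +22·0.0416667° lat → SW at lon 120.25°, lat -15.0833°.
latitude -15.0833, longitude 120.2500.

-15.0833, 120.2500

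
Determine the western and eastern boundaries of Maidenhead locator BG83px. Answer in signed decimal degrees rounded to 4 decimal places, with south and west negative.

-142.7500, -142.6667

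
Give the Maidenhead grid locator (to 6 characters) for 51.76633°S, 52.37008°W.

GD38tf

Offset from 180°W / 90°S: lon 127.6299°, lat 38.2337°.
Field: lon ⌊127.6299/20⌋ = 6 → G; lat ⌊38.2337/10⌋ = 3 → D.
Square: lon ⌊7.6299/2⌋ = 3; lat ⌊8.2337/1⌋ = 8.
Subsquare: lon ⌊1.6299/0.0833333⌋ = 19 → t; lat ⌊0.2337/0.0416667⌋ = 5 → f.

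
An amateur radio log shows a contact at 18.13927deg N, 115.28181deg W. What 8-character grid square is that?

Offset from 180°W / 90°S: lon 64.71819°, lat 108.13927°.
Field: 64.71819/20 → 3 → D, 108.13927/10 → 10 → K; chars DK.
Square: 4.71819/2 → 2, 8.13927/1 → 8; chars 28.
Subsquare: 0.71819/0.0833333 → 8 → i, 0.13927/0.0416667 → 3 → d; chars id.
Extended square: 0.05152/0.00833333 → 6, 0.01427/0.00416667 → 3; chars 63.

DK28id63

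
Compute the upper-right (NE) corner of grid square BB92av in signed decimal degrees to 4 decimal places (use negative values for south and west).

Field B=1, B=1: +1·20° lon, +1·10° lat → SW at lon -160°, lat -80°.
Square 9, 2: +9·2° lon, +2·1° lat → SW at lon -142°, lat -78°.
Subsquare a=0, v=21: +0·0.0833333° lon, +21·0.0416667° lat → SW at lon -142°, lat -77.125°.
Cell spans 0.0833333° lon × 0.0416667° lat. NE corner is SW corner plus one full cell.
latitude -77.0833, longitude -141.9167.

-77.0833, -141.9167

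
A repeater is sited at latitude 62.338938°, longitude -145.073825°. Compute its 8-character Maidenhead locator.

Add 180° to longitude and 90° to latitude: 34.92618, 152.33894.
Field: 34.92618/20 → 1 → B, 152.33894/10 → 15 → P; chars BP.
Square: 14.92618/2 → 7, 2.33894/1 → 2; chars 72.
Subsquare: 0.92618/0.0833333 → 11 → l, 0.33894/0.0416667 → 8 → i; chars li.
Extended square: 0.00951/0.00833333 → 1, 0.00560/0.00416667 → 1; chars 11.

BP72li11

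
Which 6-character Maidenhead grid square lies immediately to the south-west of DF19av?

Longitude subsquare a = 0; −1 → -1, wraps to 23 = x, carry into square.
Longitude square 1; −1 → 0.
Latitude subsquare v = 21; −1 → 20 = u.

DF09xu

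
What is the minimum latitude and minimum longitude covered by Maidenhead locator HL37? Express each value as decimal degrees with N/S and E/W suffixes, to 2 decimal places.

27.00° N, 34.00° W

Field H=7, L=11: +7·20° lon, +11·10° lat → SW at lon -40°, lat 20°.
Square 3, 7: +3·2° lon, +7·1° lat → SW at lon -34°, lat 27°.
latitude 27.00° N, longitude 34.00° W.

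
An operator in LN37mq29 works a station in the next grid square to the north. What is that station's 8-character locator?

LN37mr20

Latitude extended square 9; +1 → 10, wraps to 0, carry into subsquare.
Latitude subsquare q = 16; +1 → 17 = r.
The longitude characters are unchanged.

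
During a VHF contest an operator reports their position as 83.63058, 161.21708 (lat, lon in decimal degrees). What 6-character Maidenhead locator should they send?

Offset from 180°W / 90°S: lon 341.2171°, lat 173.6306°.
Field: lon ⌊341.2171/20⌋ = 17 → R; lat ⌊173.6306/10⌋ = 17 → R.
Square: lon ⌊1.2171/2⌋ = 0; lat ⌊3.6306/1⌋ = 3.
Subsquare: lon ⌊1.2171/0.0833333⌋ = 14 → o; lat ⌊0.6306/0.0416667⌋ = 15 → p.

RR03op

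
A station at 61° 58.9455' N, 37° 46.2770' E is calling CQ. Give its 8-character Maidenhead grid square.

KP81vx25

Offset from 180°W / 90°S: lon 217.77128°, lat 151.98243°.
Field (20°×10°, letters A–R): lon ⌊217.77128/20⌋ = 10 → K; lat ⌊151.98243/10⌋ = 15 → P.
Square (2°×1°, digits 0–9): lon ⌊17.77128/2⌋ = 8; lat ⌊1.98243/1⌋ = 1.
Subsquare (5′×2.5′, letters a–x): lon ⌊1.77128/0.0833333⌋ = 21 → v; lat ⌊0.98243/0.0416667⌋ = 23 → x.
Extended square (30″×15″, digits 0–9): lon ⌊0.02128/0.00833333⌋ = 2; lat ⌊0.02409/0.00416667⌋ = 5.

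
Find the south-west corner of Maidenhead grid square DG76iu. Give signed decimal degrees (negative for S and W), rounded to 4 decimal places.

Field D=3, G=6: +3·20° lon, +6·10° lat → SW at lon -120°, lat -30°.
Square 7, 6: +7·2° lon, +6·1° lat → SW at lon -106°, lat -24°.
Subsquare i=8, u=20: +8·0.0833333° lon, +20·0.0416667° lat → SW at lon -105.333°, lat -23.1667°.
latitude -23.1667, longitude -105.3333.

-23.1667, -105.3333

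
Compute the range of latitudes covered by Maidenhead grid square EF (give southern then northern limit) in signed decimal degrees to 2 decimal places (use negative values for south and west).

-40.00, -30.00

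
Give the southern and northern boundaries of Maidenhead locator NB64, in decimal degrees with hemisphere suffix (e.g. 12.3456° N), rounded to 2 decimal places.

76.00° S, 75.00° S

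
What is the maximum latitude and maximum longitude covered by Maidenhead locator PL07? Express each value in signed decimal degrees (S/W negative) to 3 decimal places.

Field P=15, L=11: +15·20° lon, +11·10° lat → SW at lon 120°, lat 20°.
Square 0, 7: +0·2° lon, +7·1° lat → SW at lon 120°, lat 27°.
Cell spans 2° lon × 1° lat. NE corner is SW corner plus one full cell.
latitude 28.000, longitude 122.000.

28.000, 122.000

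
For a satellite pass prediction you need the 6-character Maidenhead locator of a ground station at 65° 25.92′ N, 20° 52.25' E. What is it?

KP05kk

Shift to the Maidenhead origin (180°W, 90°S): lon 200.8708, lat 155.4320.
Field: 200.8708/20 → 10 → K, 155.4320/10 → 15 → P; chars KP.
Square: 0.8708/2 → 0, 5.4320/1 → 5; chars 05.
Subsquare: 0.8708/0.0833333 → 10 → k, 0.4320/0.0416667 → 10 → k; chars kk.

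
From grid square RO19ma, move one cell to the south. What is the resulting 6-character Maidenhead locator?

RO18mx

Latitude subsquare a = 0; −1 → -1, wraps to 23 = x, carry into square.
Latitude square 9; −1 → 8.
The longitude characters are unchanged.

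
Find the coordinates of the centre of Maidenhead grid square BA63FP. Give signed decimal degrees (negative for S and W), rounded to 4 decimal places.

-86.3542, -147.5417

Field B=1, A=0: +1·20° lon, +0·10° lat → SW at lon -160°, lat -90°.
Square 6, 3: +6·2° lon, +3·1° lat → SW at lon -148°, lat -87°.
Subsquare f=5, p=15: +5·0.0833333° lon, +15·0.0416667° lat → SW at lon -147.583°, lat -86.375°.
Cell spans 0.0833333° lon × 0.0416667° lat. Centre is SW corner plus half of each.
latitude -86.3542, longitude -147.5417.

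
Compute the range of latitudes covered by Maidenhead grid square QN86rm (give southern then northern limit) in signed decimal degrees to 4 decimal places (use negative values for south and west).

46.5000, 46.5417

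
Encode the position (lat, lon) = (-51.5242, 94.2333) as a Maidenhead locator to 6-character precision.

ND78cl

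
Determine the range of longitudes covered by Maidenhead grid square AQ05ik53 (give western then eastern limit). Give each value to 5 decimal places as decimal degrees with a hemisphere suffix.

179.29167° W, 179.28333° W

Field A=0, Q=16: +0·20° lon, +16·10° lat → SW at lon -180°, lat 70°.
Square 0, 5: +0·2° lon, +5·1° lat → SW at lon -180°, lat 75°.
Subsquare i=8, k=10: +8·0.0833333° lon, +10·0.0416667° lat → SW at lon -179.333°, lat 75.4167°.
Extended square 5, 3: +5·0.00833333° lon, +3·0.00416667° lat → SW at lon -179.292°, lat 75.4292°.
Cell spans 0.00833333° lon × 0.00416667° lat.
west 179.29167° W, east 179.28333° W.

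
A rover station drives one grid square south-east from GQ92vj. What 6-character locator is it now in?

GQ92wi

Longitude subsquare v = 21; +1 → 22 = w.
Latitude subsquare j = 9; −1 → 8 = i.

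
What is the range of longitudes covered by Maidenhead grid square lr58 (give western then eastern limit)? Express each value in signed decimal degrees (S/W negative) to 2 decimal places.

Field L=11, R=17: +11·20° lon, +17·10° lat → SW at lon 40°, lat 80°.
Square 5, 8: +5·2° lon, +8·1° lat → SW at lon 50°, lat 88°.
Cell spans 2° lon × 1° lat.
west 50.00, east 52.00.

50.00, 52.00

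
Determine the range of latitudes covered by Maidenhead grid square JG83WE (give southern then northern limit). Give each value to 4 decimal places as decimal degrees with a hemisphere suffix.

Field J=9, G=6: +9·20° lon, +6·10° lat → SW at lon 0°, lat -30°.
Square 8, 3: +8·2° lon, +3·1° lat → SW at lon 16°, lat -27°.
Subsquare w=22, e=4: +22·0.0833333° lon, +4·0.0416667° lat → SW at lon 17.8333°, lat -26.8333°.
Cell spans 0.0833333° lon × 0.0416667° lat.
south 26.8333° S, north 26.7917° S.

26.8333° S, 26.7917° S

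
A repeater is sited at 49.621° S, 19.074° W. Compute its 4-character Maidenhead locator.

IE00

Shift to the Maidenhead origin (180°W, 90°S): lon 160.93, lat 40.38.
Field: 160.93/20 → 8 → I, 40.38/10 → 4 → E; chars IE.
Square: 0.93/2 → 0, 0.38/1 → 0; chars 00.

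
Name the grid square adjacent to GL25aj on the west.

Longitude subsquare a = 0; −1 → -1, wraps to 23 = x, carry into square.
Longitude square 2; −1 → 1.
The latitude characters are unchanged.

GL15xj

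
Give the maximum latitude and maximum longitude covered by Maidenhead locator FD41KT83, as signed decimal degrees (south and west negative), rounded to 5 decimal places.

-58.19167, -71.09167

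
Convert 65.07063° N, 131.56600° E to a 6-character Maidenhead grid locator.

Offset from 180°W / 90°S: lon 311.5660°, lat 155.0706°.
Field (20°×10°, letters A–R): lon ⌊311.5660/20⌋ = 15 → P; lat ⌊155.0706/10⌋ = 15 → P.
Square (2°×1°, digits 0–9): lon ⌊11.5660/2⌋ = 5; lat ⌊5.0706/1⌋ = 5.
Subsquare (5′×2.5′, letters a–x): lon ⌊1.5660/0.0833333⌋ = 18 → s; lat ⌊0.0706/0.0416667⌋ = 1 → b.

PP55sb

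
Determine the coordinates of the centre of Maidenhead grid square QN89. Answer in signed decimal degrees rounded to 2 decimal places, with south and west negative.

49.50, 157.00

Field Q=16, N=13: +16·20° lon, +13·10° lat → SW at lon 140°, lat 40°.
Square 8, 9: +8·2° lon, +9·1° lat → SW at lon 156°, lat 49°.
Cell spans 2° lon × 1° lat. Centre is SW corner plus half of each.
latitude 49.50, longitude 157.00.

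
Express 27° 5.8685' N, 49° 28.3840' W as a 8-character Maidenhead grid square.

GL57gc33

Add 180° to longitude and 90° to latitude: 130.52693, 117.09781.
Field: 130.52693/20 → 6 → G, 117.09781/10 → 11 → L; chars GL.
Square: 10.52693/2 → 5, 7.09781/1 → 7; chars 57.
Subsquare: 0.52693/0.0833333 → 6 → g, 0.09781/0.0416667 → 2 → c; chars gc.
Extended square: 0.02693/0.00833333 → 3, 0.01447/0.00416667 → 3; chars 33.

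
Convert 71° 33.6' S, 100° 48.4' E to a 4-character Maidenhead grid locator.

Add 180° to longitude and 90° to latitude: 280.81, 18.44.
Field: 280.81/20 → 14 → O, 18.44/10 → 1 → B; chars OB.
Square: 0.81/2 → 0, 8.44/1 → 8; chars 08.

OB08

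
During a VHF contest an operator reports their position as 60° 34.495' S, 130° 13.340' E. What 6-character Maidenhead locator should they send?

PC59ck

Shift to the Maidenhead origin (180°W, 90°S): lon 310.2223, lat 29.4251.
Field: lon ⌊310.2223/20⌋ = 15 → P; lat ⌊29.4251/10⌋ = 2 → C.
Square: lon ⌊10.2223/2⌋ = 5; lat ⌊9.4251/1⌋ = 9.
Subsquare: lon ⌊0.2223/0.0833333⌋ = 2 → c; lat ⌊0.4251/0.0416667⌋ = 10 → k.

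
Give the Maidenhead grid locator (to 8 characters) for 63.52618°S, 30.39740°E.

Add 180° to longitude and 90° to latitude: 210.39740, 26.47382.
Field (20°×10°, letters A–R): 210.39740/20 → 10 → K, 26.47382/10 → 2 → C; chars KC.
Square (2°×1°, digits 0–9): 10.39740/2 → 5, 6.47382/1 → 6; chars 56.
Subsquare (5′×2.5′, letters a–x): 0.39740/0.0833333 → 4 → e, 0.47382/0.0416667 → 11 → l; chars el.
Extended square (30″×15″, digits 0–9): 0.06407/0.00833333 → 7, 0.01549/0.00416667 → 3; chars 73.

KC56el73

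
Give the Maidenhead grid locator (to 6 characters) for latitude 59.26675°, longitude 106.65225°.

OO39hg

Add 180° to longitude and 90° to latitude: 286.6522, 149.2668.
Field (20°×10°, letters A–R): 286.6522/20 → 14 → O, 149.2668/10 → 14 → O; chars OO.
Square (2°×1°, digits 0–9): 6.6522/2 → 3, 9.2668/1 → 9; chars 39.
Subsquare (5′×2.5′, letters a–x): 0.6522/0.0833333 → 7 → h, 0.2668/0.0416667 → 6 → g; chars hg.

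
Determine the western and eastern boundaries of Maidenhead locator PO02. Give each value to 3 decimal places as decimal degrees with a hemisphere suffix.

Field P=15, O=14: +15·20° lon, +14·10° lat → SW at lon 120°, lat 50°.
Square 0, 2: +0·2° lon, +2·1° lat → SW at lon 120°, lat 52°.
Cell spans 2° lon × 1° lat.
west 120.000° E, east 122.000° E.

120.000° E, 122.000° E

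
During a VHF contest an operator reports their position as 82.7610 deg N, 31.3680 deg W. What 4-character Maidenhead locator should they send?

HR42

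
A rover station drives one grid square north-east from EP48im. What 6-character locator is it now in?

Longitude subsquare i = 8; +1 → 9 = j.
Latitude subsquare m = 12; +1 → 13 = n.

EP48jn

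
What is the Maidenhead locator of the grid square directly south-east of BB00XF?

Longitude subsquare x = 23; +1 → 24, wraps to 0 = a, carry into square.
Longitude square 0; +1 → 1.
Latitude subsquare f = 5; −1 → 4 = e.

BB10ae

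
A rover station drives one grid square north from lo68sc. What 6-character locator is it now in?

LO68sd

Latitude subsquare c = 2; +1 → 3 = d.
The longitude characters are unchanged.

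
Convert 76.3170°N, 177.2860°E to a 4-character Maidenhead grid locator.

RQ86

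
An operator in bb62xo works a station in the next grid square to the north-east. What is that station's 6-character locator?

BB72ap

Longitude subsquare x = 23; +1 → 24, wraps to 0 = a, carry into square.
Longitude square 6; +1 → 7.
Latitude subsquare o = 14; +1 → 15 = p.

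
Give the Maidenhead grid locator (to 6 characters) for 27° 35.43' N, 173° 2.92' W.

AL37lo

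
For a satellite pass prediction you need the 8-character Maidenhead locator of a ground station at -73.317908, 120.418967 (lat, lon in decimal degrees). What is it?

Offset from 180°W / 90°S: lon 300.41897°, lat 16.68209°.
Field: 300.41897/20 → 15 → P, 16.68209/10 → 1 → B; chars PB.
Square: 0.41897/2 → 0, 6.68209/1 → 6; chars 06.
Subsquare: 0.41897/0.0833333 → 5 → f, 0.68209/0.0416667 → 16 → q; chars fq.
Extended square: 0.00230/0.00833333 → 0, 0.01543/0.00416667 → 3; chars 03.

PB06fq03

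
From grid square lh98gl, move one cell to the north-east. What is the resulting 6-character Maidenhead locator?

Longitude subsquare g = 6; +1 → 7 = h.
Latitude subsquare l = 11; +1 → 12 = m.

LH98hm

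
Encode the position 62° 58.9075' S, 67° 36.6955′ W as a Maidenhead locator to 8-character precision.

FC67ea64

Offset from 180°W / 90°S: lon 112.38841°, lat 27.01821°.
Field: 112.38841/20 → 5 → F, 27.01821/10 → 2 → C; chars FC.
Square: 12.38841/2 → 6, 7.01821/1 → 7; chars 67.
Subsquare: 0.38841/0.0833333 → 4 → e, 0.01821/0.0416667 → 0 → a; chars ea.
Extended square: 0.05507/0.00833333 → 6, 0.01821/0.00416667 → 4; chars 64.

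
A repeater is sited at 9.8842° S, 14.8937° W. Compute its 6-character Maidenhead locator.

II20nc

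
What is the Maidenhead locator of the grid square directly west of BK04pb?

BK04ob

Longitude subsquare p = 15; −1 → 14 = o.
The latitude characters are unchanged.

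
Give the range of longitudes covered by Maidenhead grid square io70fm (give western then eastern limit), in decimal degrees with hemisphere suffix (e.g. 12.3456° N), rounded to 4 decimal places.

Field I=8, O=14: +8·20° lon, +14·10° lat → SW at lon -20°, lat 50°.
Square 7, 0: +7·2° lon, +0·1° lat → SW at lon -6°, lat 50°.
Subsquare f=5, m=12: +5·0.0833333° lon, +12·0.0416667° lat → SW at lon -5.58333°, lat 50.5°.
Cell spans 0.0833333° lon × 0.0416667° lat.
west 5.5833° W, east 5.5000° W.

5.5833° W, 5.5000° W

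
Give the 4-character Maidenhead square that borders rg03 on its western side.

QG93

Longitude square 0; −1 → -1, wraps to 9, carry into field.
Longitude field R = 17; −1 → 16 = Q.
The latitude characters are unchanged.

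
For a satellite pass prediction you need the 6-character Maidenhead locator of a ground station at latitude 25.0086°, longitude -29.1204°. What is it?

HL55ka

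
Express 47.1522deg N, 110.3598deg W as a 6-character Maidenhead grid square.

DN47td

Shift to the Maidenhead origin (180°W, 90°S): lon 69.6402, lat 137.1522.
Field: lon ⌊69.6402/20⌋ = 3 → D; lat ⌊137.1522/10⌋ = 13 → N.
Square: lon ⌊9.6402/2⌋ = 4; lat ⌊7.1522/1⌋ = 7.
Subsquare: lon ⌊1.6402/0.0833333⌋ = 19 → t; lat ⌊0.1522/0.0416667⌋ = 3 → d.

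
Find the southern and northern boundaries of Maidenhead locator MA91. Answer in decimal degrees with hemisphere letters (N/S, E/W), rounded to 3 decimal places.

Field M=12, A=0: +12·20° lon, +0·10° lat → SW at lon 60°, lat -90°.
Square 9, 1: +9·2° lon, +1·1° lat → SW at lon 78°, lat -89°.
Cell spans 2° lon × 1° lat.
south 89.000° S, north 88.000° S.

89.000° S, 88.000° S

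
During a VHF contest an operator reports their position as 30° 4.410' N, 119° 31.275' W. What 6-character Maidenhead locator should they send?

Offset from 180°W / 90°S: lon 60.4788°, lat 120.0735°.
Field (20°×10°, letters A–R): 60.4788/20 → 3 → D, 120.0735/10 → 12 → M; chars DM.
Square (2°×1°, digits 0–9): 0.4788/2 → 0, 0.0735/1 → 0; chars 00.
Subsquare (5′×2.5′, letters a–x): 0.4788/0.0833333 → 5 → f, 0.0735/0.0416667 → 1 → b; chars fb.

DM00fb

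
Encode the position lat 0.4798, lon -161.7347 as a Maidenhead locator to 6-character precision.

AJ90dl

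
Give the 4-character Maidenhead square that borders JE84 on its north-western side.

Longitude square 8; −1 → 7.
Latitude square 4; +1 → 5.

JE75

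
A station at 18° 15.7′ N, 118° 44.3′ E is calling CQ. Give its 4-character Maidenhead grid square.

OK98

Offset from 180°W / 90°S: lon 298.74°, lat 108.26°.
Field (20°×10°, letters A–R): lon ⌊298.74/20⌋ = 14 → O; lat ⌊108.26/10⌋ = 10 → K.
Square (2°×1°, digits 0–9): lon ⌊18.74/2⌋ = 9; lat ⌊8.26/1⌋ = 8.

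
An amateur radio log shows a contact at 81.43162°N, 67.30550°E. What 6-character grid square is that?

MR31pk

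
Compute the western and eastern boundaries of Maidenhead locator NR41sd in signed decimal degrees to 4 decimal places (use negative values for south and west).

Field N=13, R=17: +13·20° lon, +17·10° lat → SW at lon 80°, lat 80°.
Square 4, 1: +4·2° lon, +1·1° lat → SW at lon 88°, lat 81°.
Subsquare s=18, d=3: +18·0.0833333° lon, +3·0.0416667° lat → SW at lon 89.5°, lat 81.125°.
Cell spans 0.0833333° lon × 0.0416667° lat.
west 89.5000, east 89.5833.

89.5000, 89.5833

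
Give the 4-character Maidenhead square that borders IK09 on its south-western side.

HK98

Longitude square 0; −1 → -1, wraps to 9, carry into field.
Longitude field I = 8; −1 → 7 = H.
Latitude square 9; −1 → 8.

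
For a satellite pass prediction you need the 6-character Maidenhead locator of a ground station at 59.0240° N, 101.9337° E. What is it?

OO09xa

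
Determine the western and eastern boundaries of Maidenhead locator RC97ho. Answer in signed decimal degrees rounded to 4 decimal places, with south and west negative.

178.5833, 178.6667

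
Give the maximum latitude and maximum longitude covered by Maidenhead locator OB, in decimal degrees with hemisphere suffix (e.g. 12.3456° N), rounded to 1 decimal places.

Field O=14, B=1: +14·20° lon, +1·10° lat → SW at lon 100°, lat -80°.
Cell spans 20° lon × 10° lat. NE corner is SW corner plus one full cell.
latitude 70.0° S, longitude 120.0° E.

70.0° S, 120.0° E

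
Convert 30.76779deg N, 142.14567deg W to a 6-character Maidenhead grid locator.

BM80ws

Add 180° to longitude and 90° to latitude: 37.8543, 120.7678.
Field (20°×10°, letters A–R): lon ⌊37.8543/20⌋ = 1 → B; lat ⌊120.7678/10⌋ = 12 → M.
Square (2°×1°, digits 0–9): lon ⌊17.8543/2⌋ = 8; lat ⌊0.7678/1⌋ = 0.
Subsquare (5′×2.5′, letters a–x): lon ⌊1.8543/0.0833333⌋ = 22 → w; lat ⌊0.7678/0.0416667⌋ = 18 → s.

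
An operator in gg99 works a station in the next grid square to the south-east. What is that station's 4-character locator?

HG08

Longitude square 9; +1 → 10, wraps to 0, carry into field.
Longitude field G = 6; +1 → 7 = H.
Latitude square 9; −1 → 8.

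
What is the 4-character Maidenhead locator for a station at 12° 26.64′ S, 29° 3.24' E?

Shift to the Maidenhead origin (180°W, 90°S): lon 209.05, lat 77.56.
Field: lon ⌊209.05/20⌋ = 10 → K; lat ⌊77.56/10⌋ = 7 → H.
Square: lon ⌊9.05/2⌋ = 4; lat ⌊7.56/1⌋ = 7.

KH47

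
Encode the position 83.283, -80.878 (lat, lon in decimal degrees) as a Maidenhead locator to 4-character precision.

Shift to the Maidenhead origin (180°W, 90°S): lon 99.12, lat 173.28.
Field: lon ⌊99.12/20⌋ = 4 → E; lat ⌊173.28/10⌋ = 17 → R.
Square: lon ⌊19.12/2⌋ = 9; lat ⌊3.28/1⌋ = 3.

ER93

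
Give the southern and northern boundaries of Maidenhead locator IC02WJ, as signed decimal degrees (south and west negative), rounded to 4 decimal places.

-67.6250, -67.5833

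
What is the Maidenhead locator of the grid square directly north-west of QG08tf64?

QG08tf55

Longitude extended square 6; −1 → 5.
Latitude extended square 4; +1 → 5.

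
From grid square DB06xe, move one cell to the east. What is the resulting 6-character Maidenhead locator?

DB16ae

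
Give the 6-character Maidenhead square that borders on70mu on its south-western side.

Longitude subsquare m = 12; −1 → 11 = l.
Latitude subsquare u = 20; −1 → 19 = t.

ON70lt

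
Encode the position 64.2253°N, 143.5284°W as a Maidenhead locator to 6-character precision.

BP84ff

Offset from 180°W / 90°S: lon 36.4716°, lat 154.2253°.
Field (20°×10°, letters A–R): lon ⌊36.4716/20⌋ = 1 → B; lat ⌊154.2253/10⌋ = 15 → P.
Square (2°×1°, digits 0–9): lon ⌊16.4716/2⌋ = 8; lat ⌊4.2253/1⌋ = 4.
Subsquare (5′×2.5′, letters a–x): lon ⌊0.4716/0.0833333⌋ = 5 → f; lat ⌊0.2253/0.0416667⌋ = 5 → f.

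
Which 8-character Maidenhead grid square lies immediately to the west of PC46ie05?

PC46he95

Longitude extended square 0; −1 → -1, wraps to 9, carry into subsquare.
Longitude subsquare i = 8; −1 → 7 = h.
The latitude characters are unchanged.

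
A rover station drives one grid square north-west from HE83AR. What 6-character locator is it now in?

HE73xs

Longitude subsquare a = 0; −1 → -1, wraps to 23 = x, carry into square.
Longitude square 8; −1 → 7.
Latitude subsquare r = 17; +1 → 18 = s.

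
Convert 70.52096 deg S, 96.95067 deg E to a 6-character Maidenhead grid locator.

Add 180° to longitude and 90° to latitude: 276.9507, 19.4790.
Field: 276.9507/20 → 13 → N, 19.4790/10 → 1 → B; chars NB.
Square: 16.9507/2 → 8, 9.4790/1 → 9; chars 89.
Subsquare: 0.9507/0.0833333 → 11 → l, 0.4790/0.0416667 → 11 → l; chars ll.

NB89ll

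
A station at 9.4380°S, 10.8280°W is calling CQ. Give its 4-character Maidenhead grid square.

Offset from 180°W / 90°S: lon 169.17°, lat 80.56°.
Field (20°×10°, letters A–R): 169.17/20 → 8 → I, 80.56/10 → 8 → I; chars II.
Square (2°×1°, digits 0–9): 9.17/2 → 4, 0.56/1 → 0; chars 40.

II40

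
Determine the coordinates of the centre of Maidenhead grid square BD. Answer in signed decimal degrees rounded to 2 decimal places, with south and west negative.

-55.00, -150.00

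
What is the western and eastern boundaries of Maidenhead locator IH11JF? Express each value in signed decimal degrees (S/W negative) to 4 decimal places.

Field I=8, H=7: +8·20° lon, +7·10° lat → SW at lon -20°, lat -20°.
Square 1, 1: +1·2° lon, +1·1° lat → SW at lon -18°, lat -19°.
Subsquare j=9, f=5: +9·0.0833333° lon, +5·0.0416667° lat → SW at lon -17.25°, lat -18.7917°.
Cell spans 0.0833333° lon × 0.0416667° lat.
west -17.2500, east -17.1667.

-17.2500, -17.1667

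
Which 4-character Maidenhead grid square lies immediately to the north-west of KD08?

Longitude square 0; −1 → -1, wraps to 9, carry into field.
Longitude field K = 10; −1 → 9 = J.
Latitude square 8; +1 → 9.

JD99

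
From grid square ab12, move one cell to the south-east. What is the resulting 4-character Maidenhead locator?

Longitude square 1; +1 → 2.
Latitude square 2; −1 → 1.

AB21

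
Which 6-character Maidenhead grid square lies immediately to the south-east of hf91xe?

IF01ad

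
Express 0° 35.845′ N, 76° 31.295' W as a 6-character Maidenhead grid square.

Shift to the Maidenhead origin (180°W, 90°S): lon 103.4784, lat 90.5974.
Field: lon ⌊103.4784/20⌋ = 5 → F; lat ⌊90.5974/10⌋ = 9 → J.
Square: lon ⌊3.4784/2⌋ = 1; lat ⌊0.5974/1⌋ = 0.
Subsquare: lon ⌊1.4784/0.0833333⌋ = 17 → r; lat ⌊0.5974/0.0416667⌋ = 14 → o.

FJ10ro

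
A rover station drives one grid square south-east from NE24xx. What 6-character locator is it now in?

NE34aw

Longitude subsquare x = 23; +1 → 24, wraps to 0 = a, carry into square.
Longitude square 2; +1 → 3.
Latitude subsquare x = 23; −1 → 22 = w.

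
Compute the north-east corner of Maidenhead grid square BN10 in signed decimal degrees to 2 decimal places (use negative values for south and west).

41.00, -156.00

Field B=1, N=13: +1·20° lon, +13·10° lat → SW at lon -160°, lat 40°.
Square 1, 0: +1·2° lon, +0·1° lat → SW at lon -158°, lat 40°.
Cell spans 2° lon × 1° lat. NE corner is SW corner plus one full cell.
latitude 41.00, longitude -156.00.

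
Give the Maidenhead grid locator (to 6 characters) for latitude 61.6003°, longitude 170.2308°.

RP51co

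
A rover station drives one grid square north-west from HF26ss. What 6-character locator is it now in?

HF26rt

Longitude subsquare s = 18; −1 → 17 = r.
Latitude subsquare s = 18; +1 → 19 = t.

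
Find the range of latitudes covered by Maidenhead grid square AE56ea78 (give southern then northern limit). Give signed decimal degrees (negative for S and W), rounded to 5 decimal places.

Field A=0, E=4: +0·20° lon, +4·10° lat → SW at lon -180°, lat -50°.
Square 5, 6: +5·2° lon, +6·1° lat → SW at lon -170°, lat -44°.
Subsquare e=4, a=0: +4·0.0833333° lon, +0·0.0416667° lat → SW at lon -169.667°, lat -44°.
Extended square 7, 8: +7·0.00833333° lon, +8·0.00416667° lat → SW at lon -169.608°, lat -43.9667°.
Cell spans 0.00833333° lon × 0.00416667° lat.
south -43.96667, north -43.96250.

-43.96667, -43.96250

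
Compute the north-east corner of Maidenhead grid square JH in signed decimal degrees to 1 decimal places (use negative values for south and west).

Field J=9, H=7: +9·20° lon, +7·10° lat → SW at lon 0°, lat -20°.
Cell spans 20° lon × 10° lat. NE corner is SW corner plus one full cell.
latitude -10.0, longitude 20.0.

-10.0, 20.0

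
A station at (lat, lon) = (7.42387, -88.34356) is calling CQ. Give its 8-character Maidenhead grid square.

Offset from 180°W / 90°S: lon 91.65644°, lat 97.42387°.
Field: lon ⌊91.65644/20⌋ = 4 → E; lat ⌊97.42387/10⌋ = 9 → J.
Square: lon ⌊11.65644/2⌋ = 5; lat ⌊7.42387/1⌋ = 7.
Subsquare: lon ⌊1.65644/0.0833333⌋ = 19 → t; lat ⌊0.42387/0.0416667⌋ = 10 → k.
Extended square: lon ⌊0.07311/0.00833333⌋ = 8; lat ⌊0.00720/0.00416667⌋ = 1.

EJ57tk81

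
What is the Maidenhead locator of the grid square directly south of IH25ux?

IH25uw

Latitude subsquare x = 23; −1 → 22 = w.
The longitude characters are unchanged.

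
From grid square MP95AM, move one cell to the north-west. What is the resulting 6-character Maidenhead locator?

Longitude subsquare a = 0; −1 → -1, wraps to 23 = x, carry into square.
Longitude square 9; −1 → 8.
Latitude subsquare m = 12; +1 → 13 = n.

MP85xn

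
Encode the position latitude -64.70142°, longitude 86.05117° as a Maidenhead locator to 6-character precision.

NC35ah

Offset from 180°W / 90°S: lon 266.0512°, lat 25.2986°.
Field: 266.0512/20 → 13 → N, 25.2986/10 → 2 → C; chars NC.
Square: 6.0512/2 → 3, 5.2986/1 → 5; chars 35.
Subsquare: 0.0512/0.0833333 → 0 → a, 0.2986/0.0416667 → 7 → h; chars ah.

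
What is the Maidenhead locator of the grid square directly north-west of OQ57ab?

OQ47xc

Longitude subsquare a = 0; −1 → -1, wraps to 23 = x, carry into square.
Longitude square 5; −1 → 4.
Latitude subsquare b = 1; +1 → 2 = c.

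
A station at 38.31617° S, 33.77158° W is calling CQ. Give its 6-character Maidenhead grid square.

HF31cq

Shift to the Maidenhead origin (180°W, 90°S): lon 146.2284, lat 51.6838.
Field (20°×10°, letters A–R): lon ⌊146.2284/20⌋ = 7 → H; lat ⌊51.6838/10⌋ = 5 → F.
Square (2°×1°, digits 0–9): lon ⌊6.2284/2⌋ = 3; lat ⌊1.6838/1⌋ = 1.
Subsquare (5′×2.5′, letters a–x): lon ⌊0.2284/0.0833333⌋ = 2 → c; lat ⌊0.6838/0.0416667⌋ = 16 → q.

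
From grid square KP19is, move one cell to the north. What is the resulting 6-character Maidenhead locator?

Latitude subsquare s = 18; +1 → 19 = t.
The longitude characters are unchanged.

KP19it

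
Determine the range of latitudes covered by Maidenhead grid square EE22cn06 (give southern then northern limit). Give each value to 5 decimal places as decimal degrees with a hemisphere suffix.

47.43333° S, 47.42917° S

Field E=4, E=4: +4·20° lon, +4·10° lat → SW at lon -100°, lat -50°.
Square 2, 2: +2·2° lon, +2·1° lat → SW at lon -96°, lat -48°.
Subsquare c=2, n=13: +2·0.0833333° lon, +13·0.0416667° lat → SW at lon -95.8333°, lat -47.4583°.
Extended square 0, 6: +0·0.00833333° lon, +6·0.00416667° lat → SW at lon -95.8333°, lat -47.4333°.
Cell spans 0.00833333° lon × 0.00416667° lat.
south 47.43333° S, north 47.42917° S.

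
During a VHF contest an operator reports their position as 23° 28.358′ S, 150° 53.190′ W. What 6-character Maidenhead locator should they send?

BG46nm

Add 180° to longitude and 90° to latitude: 29.1135, 66.5274.
Field: 29.1135/20 → 1 → B, 66.5274/10 → 6 → G; chars BG.
Square: 9.1135/2 → 4, 6.5274/1 → 6; chars 46.
Subsquare: 1.1135/0.0833333 → 13 → n, 0.5274/0.0416667 → 12 → m; chars nm.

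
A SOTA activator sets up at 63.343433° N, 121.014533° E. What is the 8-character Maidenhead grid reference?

PP03mi12

Add 180° to longitude and 90° to latitude: 301.01453, 153.34343.
Field (20°×10°, letters A–R): 301.01453/20 → 15 → P, 153.34343/10 → 15 → P; chars PP.
Square (2°×1°, digits 0–9): 1.01453/2 → 0, 3.34343/1 → 3; chars 03.
Subsquare (5′×2.5′, letters a–x): 1.01453/0.0833333 → 12 → m, 0.34343/0.0416667 → 8 → i; chars mi.
Extended square (30″×15″, digits 0–9): 0.01453/0.00833333 → 1, 0.01010/0.00416667 → 2; chars 12.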